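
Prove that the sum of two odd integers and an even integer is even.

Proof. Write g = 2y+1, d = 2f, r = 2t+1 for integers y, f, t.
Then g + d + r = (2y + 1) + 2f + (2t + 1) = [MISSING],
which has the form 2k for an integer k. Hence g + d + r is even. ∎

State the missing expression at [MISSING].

(2y + 1) + 2f + (2t + 1) = 2f + 2t + 2y + 2
= 2(f + t + y + 1).
Since f + t + y + 1 is an integer, the sum is of the form 2k for an integer k.

2(f + t + y + 1)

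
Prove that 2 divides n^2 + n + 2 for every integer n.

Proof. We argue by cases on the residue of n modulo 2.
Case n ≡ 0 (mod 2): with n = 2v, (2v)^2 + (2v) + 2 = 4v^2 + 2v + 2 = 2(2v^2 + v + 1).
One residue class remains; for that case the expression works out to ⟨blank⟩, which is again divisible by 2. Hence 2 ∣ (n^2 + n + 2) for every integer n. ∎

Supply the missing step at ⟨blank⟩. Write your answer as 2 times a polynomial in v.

The residues treated are {0}, so the missing case is n ≡ 1 (mod 2); write n = 2v+1.
Then (2v+1)^2 + (2v+1) + 2 = 4v^2 + 6v + 4 = 2(2v^2 + 3v + 2).

2(2v^2 + 3v + 2)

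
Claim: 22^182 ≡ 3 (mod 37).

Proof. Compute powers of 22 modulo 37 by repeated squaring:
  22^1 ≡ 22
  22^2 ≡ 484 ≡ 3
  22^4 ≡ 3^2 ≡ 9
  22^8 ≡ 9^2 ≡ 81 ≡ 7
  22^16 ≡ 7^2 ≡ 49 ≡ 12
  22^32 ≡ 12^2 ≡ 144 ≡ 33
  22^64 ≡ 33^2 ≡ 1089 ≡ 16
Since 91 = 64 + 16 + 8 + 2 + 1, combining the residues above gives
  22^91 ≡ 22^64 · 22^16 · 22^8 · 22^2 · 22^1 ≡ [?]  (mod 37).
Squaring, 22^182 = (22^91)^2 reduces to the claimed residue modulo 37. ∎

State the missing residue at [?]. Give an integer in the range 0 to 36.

Multiply the listed residues: 16 · 12 · 7 · 3 · 22 = 192 → 1344 → 4032 → 88704.
Reducing modulo 37: 88704 = 2397·37 + 15, so 22^91 ≡ 15.

15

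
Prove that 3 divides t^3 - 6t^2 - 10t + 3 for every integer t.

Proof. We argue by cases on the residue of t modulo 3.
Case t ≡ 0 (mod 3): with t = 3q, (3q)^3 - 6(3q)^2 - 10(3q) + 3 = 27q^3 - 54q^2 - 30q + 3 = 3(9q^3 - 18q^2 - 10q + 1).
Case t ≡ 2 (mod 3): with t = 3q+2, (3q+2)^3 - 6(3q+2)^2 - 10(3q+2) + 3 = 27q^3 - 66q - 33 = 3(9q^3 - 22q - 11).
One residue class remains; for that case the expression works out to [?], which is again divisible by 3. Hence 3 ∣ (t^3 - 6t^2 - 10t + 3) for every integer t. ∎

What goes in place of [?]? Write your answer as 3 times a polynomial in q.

3(9q^3 - 9q^2 - 19q - 4)

The residues treated are {0, 2}, so the missing case is t ≡ 1 (mod 3); write t = 3q+1.
Then (3q+1)^3 - 6(3q+1)^2 - 10(3q+1) + 3 = 27q^3 - 27q^2 - 57q - 12 = 3(9q^3 - 9q^2 - 19q - 4).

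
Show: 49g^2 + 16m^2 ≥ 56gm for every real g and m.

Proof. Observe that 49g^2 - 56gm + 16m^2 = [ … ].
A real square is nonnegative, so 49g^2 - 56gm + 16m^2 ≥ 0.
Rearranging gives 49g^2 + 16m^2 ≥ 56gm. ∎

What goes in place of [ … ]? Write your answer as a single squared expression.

49g^2 - 56gm + 16m^2 is a perfect-square trinomial: the outer terms are (7g)^2 and (4m)^2, and the cross term is -2·7g·4m.
So 49g^2 - 56gm + 16m^2 = (7g - 4m)^2 ≥ 0.

(7g - 4m)^2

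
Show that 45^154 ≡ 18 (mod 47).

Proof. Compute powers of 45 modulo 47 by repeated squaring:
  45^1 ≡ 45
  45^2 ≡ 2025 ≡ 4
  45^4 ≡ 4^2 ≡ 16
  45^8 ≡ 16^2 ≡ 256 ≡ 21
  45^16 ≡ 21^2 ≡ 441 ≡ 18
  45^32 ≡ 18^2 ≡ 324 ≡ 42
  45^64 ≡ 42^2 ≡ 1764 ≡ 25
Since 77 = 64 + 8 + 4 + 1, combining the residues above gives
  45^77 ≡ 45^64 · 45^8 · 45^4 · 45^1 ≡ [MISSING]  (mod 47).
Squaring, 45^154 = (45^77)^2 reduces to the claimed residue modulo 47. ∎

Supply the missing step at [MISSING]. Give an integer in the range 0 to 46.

26

Multiply the listed residues: 25 · 21 · 16 · 45 = 525 → 8400 → 378000.
Reducing modulo 47: 378000 = 8042·47 + 26, so 45^77 ≡ 26.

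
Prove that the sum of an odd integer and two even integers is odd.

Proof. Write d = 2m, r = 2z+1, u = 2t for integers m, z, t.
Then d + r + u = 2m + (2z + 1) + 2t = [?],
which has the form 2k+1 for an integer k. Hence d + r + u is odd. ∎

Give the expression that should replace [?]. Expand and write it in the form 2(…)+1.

Expanding: 2m + (2z + 1) + 2t = 2m + 2t + 2z + 1.
Every term except the constant is even, so this is 2(m + t + z) + 1,
and m + t + z ∈ ℤ gives the required form.

2(m + t + z) + 1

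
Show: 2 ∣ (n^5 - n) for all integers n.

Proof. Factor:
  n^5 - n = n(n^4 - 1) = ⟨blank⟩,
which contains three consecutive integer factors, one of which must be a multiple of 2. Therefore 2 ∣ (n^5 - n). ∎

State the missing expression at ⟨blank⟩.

n^4 - 1 = (n^2 - 1)(n^2 + 1), and n^2 - 1 = (n-1)(n+1).
So n(n^4 - 1) = (n - 1)n(n + 1)(n^2 + 1).

(n - 1)n(n + 1)(n^2 + 1)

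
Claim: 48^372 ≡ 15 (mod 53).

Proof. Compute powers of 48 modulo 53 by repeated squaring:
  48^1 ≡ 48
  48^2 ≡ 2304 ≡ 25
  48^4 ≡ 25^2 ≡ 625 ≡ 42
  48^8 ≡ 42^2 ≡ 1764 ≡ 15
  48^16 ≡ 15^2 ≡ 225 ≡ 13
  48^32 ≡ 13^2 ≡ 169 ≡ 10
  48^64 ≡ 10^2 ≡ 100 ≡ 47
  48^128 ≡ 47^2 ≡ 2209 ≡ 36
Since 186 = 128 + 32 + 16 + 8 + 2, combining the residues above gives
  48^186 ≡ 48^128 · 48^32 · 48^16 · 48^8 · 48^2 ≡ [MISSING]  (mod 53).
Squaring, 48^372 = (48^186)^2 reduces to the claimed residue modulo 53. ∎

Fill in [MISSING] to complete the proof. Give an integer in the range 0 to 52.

Multiply the listed residues: 36 · 10 · 13 · 15 · 25 = 360 → 4680 → 70200 → 1755000.
Reducing modulo 53: 1755000 = 33113·53 + 11, so 48^186 ≡ 11.

11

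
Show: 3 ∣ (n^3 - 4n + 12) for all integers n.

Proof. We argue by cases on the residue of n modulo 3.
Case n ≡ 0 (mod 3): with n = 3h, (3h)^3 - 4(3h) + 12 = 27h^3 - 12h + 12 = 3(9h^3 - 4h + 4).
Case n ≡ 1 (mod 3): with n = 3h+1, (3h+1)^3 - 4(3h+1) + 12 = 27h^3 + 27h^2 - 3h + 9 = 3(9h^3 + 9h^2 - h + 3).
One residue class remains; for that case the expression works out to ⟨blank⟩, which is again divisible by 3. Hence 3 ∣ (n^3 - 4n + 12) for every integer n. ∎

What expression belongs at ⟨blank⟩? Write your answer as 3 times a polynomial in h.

Only n ≡ 2 (mod 3) is unaccounted for. Put n = 3h+2:
(3h+2)^3 - 4(3h+2) + 12 expands to 27h^3 + 54h^2 + 24h + 12,
and factoring out 3 leaves 3(9h^3 + 18h^2 + 8h + 4).

3(9h^3 + 18h^2 + 8h + 4)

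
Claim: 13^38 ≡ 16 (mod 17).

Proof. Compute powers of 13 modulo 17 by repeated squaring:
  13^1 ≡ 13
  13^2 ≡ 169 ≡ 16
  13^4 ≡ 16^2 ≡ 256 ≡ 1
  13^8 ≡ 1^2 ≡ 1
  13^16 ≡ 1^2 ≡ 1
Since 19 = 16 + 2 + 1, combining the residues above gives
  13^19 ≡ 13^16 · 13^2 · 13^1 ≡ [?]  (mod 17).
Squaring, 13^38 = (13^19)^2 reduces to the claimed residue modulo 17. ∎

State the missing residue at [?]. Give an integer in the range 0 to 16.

Multiply the listed residues: 1 · 16 · 13 = 16 → 208.
Reducing modulo 17: 208 = 12·17 + 4, so 13^19 ≡ 4.

4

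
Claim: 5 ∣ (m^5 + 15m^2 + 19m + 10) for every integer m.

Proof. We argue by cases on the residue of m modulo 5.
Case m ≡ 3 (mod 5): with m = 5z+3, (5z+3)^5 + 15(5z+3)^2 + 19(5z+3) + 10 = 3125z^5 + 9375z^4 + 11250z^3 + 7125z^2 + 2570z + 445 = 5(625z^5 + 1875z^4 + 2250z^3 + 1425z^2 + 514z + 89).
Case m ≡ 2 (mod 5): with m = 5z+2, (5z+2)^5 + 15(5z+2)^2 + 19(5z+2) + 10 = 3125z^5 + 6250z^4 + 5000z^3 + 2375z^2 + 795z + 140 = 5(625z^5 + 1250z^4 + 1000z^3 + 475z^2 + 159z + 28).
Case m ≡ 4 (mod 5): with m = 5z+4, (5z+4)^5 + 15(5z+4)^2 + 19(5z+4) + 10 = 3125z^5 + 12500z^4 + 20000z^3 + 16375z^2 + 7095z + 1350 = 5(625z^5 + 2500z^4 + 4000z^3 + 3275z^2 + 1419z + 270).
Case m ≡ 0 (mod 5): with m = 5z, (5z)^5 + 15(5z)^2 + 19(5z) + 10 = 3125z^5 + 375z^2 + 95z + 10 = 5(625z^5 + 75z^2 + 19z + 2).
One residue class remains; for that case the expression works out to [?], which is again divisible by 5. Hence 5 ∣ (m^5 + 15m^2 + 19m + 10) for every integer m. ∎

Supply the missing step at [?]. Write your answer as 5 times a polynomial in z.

5(625z^5 + 625z^4 + 250z^3 + 125z^2 + 54z + 9)

Only m ≡ 1 (mod 5) is unaccounted for. Put m = 5z+1:
(5z+1)^5 + 15(5z+1)^2 + 19(5z+1) + 10 expands to 3125z^5 + 3125z^4 + 1250z^3 + 625z^2 + 270z + 45,
and factoring out 5 leaves 5(625z^5 + 625z^4 + 250z^3 + 125z^2 + 54z + 9).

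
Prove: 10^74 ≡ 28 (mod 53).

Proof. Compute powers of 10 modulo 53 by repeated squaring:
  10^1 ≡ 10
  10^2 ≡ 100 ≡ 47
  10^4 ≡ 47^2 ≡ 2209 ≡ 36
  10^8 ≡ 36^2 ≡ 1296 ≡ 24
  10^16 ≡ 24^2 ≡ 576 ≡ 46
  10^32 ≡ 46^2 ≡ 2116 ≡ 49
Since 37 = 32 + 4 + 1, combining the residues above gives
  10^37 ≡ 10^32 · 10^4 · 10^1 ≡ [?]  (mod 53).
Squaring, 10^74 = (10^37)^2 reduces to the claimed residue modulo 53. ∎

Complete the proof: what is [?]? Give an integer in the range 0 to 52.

44

10^32 · 10^4 · 10^1 ≡ 49 · 36 · 10 = 17640.
17640 mod 53 = 44, so 10^37 ≡ 44 (mod 53).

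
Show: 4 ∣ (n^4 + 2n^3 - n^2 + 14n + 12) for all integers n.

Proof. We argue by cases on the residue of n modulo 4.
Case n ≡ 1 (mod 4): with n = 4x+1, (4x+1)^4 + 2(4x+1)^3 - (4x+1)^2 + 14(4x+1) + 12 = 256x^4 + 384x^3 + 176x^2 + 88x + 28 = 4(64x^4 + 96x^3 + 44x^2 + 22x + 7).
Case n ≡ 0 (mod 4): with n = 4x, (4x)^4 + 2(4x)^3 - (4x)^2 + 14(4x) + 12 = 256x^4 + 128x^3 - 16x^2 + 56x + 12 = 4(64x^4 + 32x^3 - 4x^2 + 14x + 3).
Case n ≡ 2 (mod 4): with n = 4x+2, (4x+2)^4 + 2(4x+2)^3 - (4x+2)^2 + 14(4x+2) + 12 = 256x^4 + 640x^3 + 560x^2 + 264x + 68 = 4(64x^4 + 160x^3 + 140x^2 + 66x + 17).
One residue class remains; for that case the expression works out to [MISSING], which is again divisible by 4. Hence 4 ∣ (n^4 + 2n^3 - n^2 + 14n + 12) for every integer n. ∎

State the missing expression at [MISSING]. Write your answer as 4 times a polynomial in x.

4(64x^4 + 224x^3 + 284x^2 + 170x + 45)

Only n ≡ 3 (mod 4) is unaccounted for. Put n = 4x+3:
(4x+3)^4 + 2(4x+3)^3 - (4x+3)^2 + 14(4x+3) + 12 expands to 256x^4 + 896x^3 + 1136x^2 + 680x + 180,
and factoring out 4 leaves 4(64x^4 + 224x^3 + 284x^2 + 170x + 45).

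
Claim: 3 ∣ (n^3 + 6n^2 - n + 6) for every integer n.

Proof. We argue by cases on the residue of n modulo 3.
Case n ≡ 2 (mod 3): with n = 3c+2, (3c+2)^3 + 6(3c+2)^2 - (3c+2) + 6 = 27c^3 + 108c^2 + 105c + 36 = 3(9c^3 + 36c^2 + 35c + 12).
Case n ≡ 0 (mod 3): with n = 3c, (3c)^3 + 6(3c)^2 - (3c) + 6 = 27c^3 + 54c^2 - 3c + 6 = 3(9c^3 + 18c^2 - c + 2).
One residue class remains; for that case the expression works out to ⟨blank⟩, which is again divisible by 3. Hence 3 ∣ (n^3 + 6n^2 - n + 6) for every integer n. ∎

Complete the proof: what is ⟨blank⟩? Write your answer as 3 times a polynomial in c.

3(9c^3 + 27c^2 + 14c + 4)

Only n ≡ 1 (mod 3) is unaccounted for. Put n = 3c+1:
(3c+1)^3 + 6(3c+1)^2 - (3c+1) + 6 expands to 27c^3 + 81c^2 + 42c + 12,
and factoring out 3 leaves 3(9c^3 + 27c^2 + 14c + 4).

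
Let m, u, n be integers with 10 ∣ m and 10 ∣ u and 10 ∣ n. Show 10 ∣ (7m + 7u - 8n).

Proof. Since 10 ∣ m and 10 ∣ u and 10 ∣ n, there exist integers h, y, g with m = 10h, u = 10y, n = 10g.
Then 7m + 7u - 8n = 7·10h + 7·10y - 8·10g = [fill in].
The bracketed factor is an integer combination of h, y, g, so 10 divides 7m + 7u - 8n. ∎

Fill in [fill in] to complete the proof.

Pull the common 10 out of every term: 7·10h + 7·10y - 8·10g = 10(-8g + 7h + 7y).
-8g + 7h + 7y is an integer, which exhibits the divisibility.

10(-8g + 7h + 7y)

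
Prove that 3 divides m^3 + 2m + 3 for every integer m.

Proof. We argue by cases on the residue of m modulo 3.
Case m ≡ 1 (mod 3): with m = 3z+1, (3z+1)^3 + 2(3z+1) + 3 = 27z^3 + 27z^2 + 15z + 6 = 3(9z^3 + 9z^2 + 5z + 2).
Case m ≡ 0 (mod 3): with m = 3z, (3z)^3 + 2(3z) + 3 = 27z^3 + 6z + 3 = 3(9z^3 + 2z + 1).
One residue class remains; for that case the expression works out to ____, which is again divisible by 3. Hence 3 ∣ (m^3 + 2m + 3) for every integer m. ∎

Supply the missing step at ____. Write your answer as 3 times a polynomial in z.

The residues treated are {1, 0}, so the missing case is m ≡ 2 (mod 3); write m = 3z+2.
Then (3z+2)^3 + 2(3z+2) + 3 = 27z^3 + 54z^2 + 42z + 15 = 3(9z^3 + 18z^2 + 14z + 5).

3(9z^3 + 18z^2 + 14z + 5)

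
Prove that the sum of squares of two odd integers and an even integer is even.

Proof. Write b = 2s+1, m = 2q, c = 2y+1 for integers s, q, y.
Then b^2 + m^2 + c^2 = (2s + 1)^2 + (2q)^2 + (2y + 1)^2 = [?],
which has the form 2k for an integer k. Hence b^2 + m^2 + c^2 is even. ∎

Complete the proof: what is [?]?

Expanding: (2s + 1)^2 + (2q)^2 + (2y + 1)^2 = 4q^2 + 4s^2 + 4s + 4y^2 + 4y + 2.
Every term is even; pulling out the factor of 2 gives 2(2q^2 + 2s^2 + 2s + 2y^2 + 2y + 1).

2(2q^2 + 2s^2 + 2s + 2y^2 + 2y + 1)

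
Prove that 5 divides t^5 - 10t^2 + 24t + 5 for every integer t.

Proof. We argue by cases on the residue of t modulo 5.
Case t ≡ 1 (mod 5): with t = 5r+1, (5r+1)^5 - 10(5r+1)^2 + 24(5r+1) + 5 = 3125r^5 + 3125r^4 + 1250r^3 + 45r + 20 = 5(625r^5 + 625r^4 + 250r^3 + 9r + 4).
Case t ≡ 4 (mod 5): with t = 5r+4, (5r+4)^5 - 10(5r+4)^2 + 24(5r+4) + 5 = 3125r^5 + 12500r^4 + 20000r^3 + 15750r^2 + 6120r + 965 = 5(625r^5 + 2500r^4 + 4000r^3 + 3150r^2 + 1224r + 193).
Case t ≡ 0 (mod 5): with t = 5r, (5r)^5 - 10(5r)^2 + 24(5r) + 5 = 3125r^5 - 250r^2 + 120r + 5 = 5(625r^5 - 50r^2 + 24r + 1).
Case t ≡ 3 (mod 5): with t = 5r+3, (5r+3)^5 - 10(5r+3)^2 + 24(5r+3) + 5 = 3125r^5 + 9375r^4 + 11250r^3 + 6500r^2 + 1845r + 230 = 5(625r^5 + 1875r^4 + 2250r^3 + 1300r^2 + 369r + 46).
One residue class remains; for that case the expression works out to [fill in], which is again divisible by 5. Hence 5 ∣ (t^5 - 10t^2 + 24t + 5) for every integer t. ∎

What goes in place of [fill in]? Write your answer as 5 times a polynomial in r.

The residues treated are {1, 4, 0, 3}, so the missing case is t ≡ 2 (mod 5); write t = 5r+2.
Then (5r+2)^5 - 10(5r+2)^2 + 24(5r+2) + 5 = 3125r^5 + 6250r^4 + 5000r^3 + 1750r^2 + 320r + 45 = 5(625r^5 + 1250r^4 + 1000r^3 + 350r^2 + 64r + 9).

5(625r^5 + 1250r^4 + 1000r^3 + 350r^2 + 64r + 9)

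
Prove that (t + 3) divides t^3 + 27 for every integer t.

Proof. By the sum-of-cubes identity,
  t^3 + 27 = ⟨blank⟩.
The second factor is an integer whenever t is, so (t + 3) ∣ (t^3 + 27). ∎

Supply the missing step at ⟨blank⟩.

a^3 + b^3 = (a + b)(a^2 - ab + b^2). With a = t, b = 3:
t^3 + 27 = (t + 3)(t^2 - 3t + 9).

(t + 3)(t^2 - 3t + 9)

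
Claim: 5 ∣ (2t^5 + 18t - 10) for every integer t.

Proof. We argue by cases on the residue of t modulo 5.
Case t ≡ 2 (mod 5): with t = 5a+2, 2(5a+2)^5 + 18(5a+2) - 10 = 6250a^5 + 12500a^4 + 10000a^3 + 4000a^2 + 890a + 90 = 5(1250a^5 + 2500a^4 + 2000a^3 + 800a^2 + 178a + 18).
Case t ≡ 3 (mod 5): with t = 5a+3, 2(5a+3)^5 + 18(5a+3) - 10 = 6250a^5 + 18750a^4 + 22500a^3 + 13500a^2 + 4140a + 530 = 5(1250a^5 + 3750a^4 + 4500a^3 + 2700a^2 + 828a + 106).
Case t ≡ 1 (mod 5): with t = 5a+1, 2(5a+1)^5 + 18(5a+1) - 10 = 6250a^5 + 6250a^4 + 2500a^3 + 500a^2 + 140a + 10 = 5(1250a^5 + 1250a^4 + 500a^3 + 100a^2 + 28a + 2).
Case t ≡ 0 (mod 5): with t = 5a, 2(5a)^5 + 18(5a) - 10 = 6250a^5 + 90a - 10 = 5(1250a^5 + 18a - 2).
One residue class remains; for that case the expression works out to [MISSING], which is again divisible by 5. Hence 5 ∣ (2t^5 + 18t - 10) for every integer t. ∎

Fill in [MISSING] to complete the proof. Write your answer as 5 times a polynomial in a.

Only t ≡ 4 (mod 5) is unaccounted for. Put t = 5a+4:
2(5a+4)^5 + 18(5a+4) - 10 expands to 6250a^5 + 25000a^4 + 40000a^3 + 32000a^2 + 12890a + 2110,
and factoring out 5 leaves 5(1250a^5 + 5000a^4 + 8000a^3 + 6400a^2 + 2578a + 422).

5(1250a^5 + 5000a^4 + 8000a^3 + 6400a^2 + 2578a + 422)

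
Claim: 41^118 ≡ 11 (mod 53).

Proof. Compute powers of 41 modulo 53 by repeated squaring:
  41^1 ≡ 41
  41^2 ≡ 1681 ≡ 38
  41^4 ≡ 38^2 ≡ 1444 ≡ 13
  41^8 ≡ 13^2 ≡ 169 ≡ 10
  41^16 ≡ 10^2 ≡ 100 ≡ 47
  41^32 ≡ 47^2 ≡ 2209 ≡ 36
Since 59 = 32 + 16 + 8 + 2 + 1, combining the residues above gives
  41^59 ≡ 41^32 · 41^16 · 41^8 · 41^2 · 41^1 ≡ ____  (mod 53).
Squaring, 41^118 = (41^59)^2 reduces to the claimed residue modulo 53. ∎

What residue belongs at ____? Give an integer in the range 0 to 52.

41^32 · 41^16 · 41^8 · 41^2 · 41^1 ≡ 36 · 47 · 10 · 38 · 41 = 26361360.
26361360 mod 53 = 8, so 41^59 ≡ 8 (mod 53).

8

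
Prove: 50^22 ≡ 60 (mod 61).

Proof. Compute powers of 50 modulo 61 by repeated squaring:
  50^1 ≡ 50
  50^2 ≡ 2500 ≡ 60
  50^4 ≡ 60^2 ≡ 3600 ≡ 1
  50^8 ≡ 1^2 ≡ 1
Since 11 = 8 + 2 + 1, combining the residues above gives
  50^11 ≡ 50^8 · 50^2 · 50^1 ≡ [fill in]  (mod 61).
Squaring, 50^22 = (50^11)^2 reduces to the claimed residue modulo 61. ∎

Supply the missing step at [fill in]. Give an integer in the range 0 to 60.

Multiply the listed residues: 1 · 60 · 50 = 60 → 3000.
Reducing modulo 61: 3000 = 49·61 + 11, so 50^11 ≡ 11.

11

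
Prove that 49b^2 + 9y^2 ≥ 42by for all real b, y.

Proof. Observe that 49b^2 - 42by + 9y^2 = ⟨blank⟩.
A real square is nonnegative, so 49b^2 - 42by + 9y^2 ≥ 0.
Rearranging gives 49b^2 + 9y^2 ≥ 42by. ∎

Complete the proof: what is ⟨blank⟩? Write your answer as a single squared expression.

(7b - 3y)^2

The leading and trailing coefficients are 7^2 and 3^2, and 42 = 2·7·3, so the trinomial is (7b - 3y)^2.
Hence 49b^2 - 42by + 9y^2 ≥ 0.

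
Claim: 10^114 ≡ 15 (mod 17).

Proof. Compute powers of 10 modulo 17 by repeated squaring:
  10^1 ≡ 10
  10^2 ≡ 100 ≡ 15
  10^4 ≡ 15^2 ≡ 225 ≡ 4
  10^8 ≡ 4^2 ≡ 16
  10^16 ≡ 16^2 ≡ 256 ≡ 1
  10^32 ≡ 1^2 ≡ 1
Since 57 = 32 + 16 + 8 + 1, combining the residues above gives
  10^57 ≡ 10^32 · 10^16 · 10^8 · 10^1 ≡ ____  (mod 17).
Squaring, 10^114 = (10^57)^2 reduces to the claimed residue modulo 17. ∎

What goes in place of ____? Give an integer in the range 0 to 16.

7

10^32 · 10^16 · 10^8 · 10^1 ≡ 1 · 1 · 16 · 10 = 160.
160 mod 17 = 7, so 10^57 ≡ 7 (mod 17).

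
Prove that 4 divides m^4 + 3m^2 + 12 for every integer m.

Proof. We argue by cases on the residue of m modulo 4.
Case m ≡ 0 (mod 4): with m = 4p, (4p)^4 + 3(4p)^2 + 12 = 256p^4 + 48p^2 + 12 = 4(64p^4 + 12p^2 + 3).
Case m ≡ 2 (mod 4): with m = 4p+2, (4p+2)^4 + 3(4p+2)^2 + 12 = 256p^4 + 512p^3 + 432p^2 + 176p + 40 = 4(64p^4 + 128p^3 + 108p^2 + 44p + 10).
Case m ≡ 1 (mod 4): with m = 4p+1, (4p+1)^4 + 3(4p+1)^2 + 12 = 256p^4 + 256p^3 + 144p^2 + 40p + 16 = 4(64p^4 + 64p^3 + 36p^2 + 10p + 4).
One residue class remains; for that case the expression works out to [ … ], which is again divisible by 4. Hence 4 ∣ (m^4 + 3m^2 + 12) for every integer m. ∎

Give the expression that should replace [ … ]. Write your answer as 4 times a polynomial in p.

4(64p^4 + 192p^3 + 228p^2 + 126p + 30)

The residues treated are {0, 2, 1}, so the missing case is m ≡ 3 (mod 4); write m = 4p+3.
Then (4p+3)^4 + 3(4p+3)^2 + 12 = 256p^4 + 768p^3 + 912p^2 + 504p + 120 = 4(64p^4 + 192p^3 + 228p^2 + 126p + 30).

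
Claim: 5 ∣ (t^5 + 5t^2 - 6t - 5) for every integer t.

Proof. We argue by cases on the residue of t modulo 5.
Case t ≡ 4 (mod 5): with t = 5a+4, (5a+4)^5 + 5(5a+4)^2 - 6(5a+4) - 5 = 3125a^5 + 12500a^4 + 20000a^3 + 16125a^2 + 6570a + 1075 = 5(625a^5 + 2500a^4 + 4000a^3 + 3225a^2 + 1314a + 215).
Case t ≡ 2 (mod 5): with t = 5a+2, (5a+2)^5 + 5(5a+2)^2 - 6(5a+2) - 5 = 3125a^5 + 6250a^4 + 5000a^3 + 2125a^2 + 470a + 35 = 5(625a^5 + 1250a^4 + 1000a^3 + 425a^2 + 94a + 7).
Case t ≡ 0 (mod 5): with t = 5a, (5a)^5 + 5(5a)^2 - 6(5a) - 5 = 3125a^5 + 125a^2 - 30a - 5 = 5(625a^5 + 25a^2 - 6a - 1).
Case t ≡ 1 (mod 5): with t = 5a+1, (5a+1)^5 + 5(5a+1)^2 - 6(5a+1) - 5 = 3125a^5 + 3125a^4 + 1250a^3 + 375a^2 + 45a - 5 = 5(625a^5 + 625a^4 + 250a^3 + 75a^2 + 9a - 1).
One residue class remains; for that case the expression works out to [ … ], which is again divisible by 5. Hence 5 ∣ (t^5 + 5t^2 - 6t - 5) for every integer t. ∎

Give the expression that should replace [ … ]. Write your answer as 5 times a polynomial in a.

5(625a^5 + 1875a^4 + 2250a^3 + 1375a^2 + 429a + 53)

The residues treated are {4, 2, 0, 1}, so the missing case is t ≡ 3 (mod 5); write t = 5a+3.
Then (5a+3)^5 + 5(5a+3)^2 - 6(5a+3) - 5 = 3125a^5 + 9375a^4 + 11250a^3 + 6875a^2 + 2145a + 265 = 5(625a^5 + 1875a^4 + 2250a^3 + 1375a^2 + 429a + 53).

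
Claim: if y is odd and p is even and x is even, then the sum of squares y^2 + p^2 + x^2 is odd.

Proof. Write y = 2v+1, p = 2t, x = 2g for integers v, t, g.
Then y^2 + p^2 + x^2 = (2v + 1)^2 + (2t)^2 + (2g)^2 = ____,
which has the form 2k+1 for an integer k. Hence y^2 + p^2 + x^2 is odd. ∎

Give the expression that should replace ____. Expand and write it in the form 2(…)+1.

(2v + 1)^2 + (2t)^2 + (2g)^2 = 4g^2 + 4t^2 + 4v^2 + 4v + 1
= 2(2g^2 + 2t^2 + 2v^2 + 2v) + 1.
Since 2g^2 + 2t^2 + 2v^2 + 2v is an integer, the sum of squares is of the form 2k+1 for an integer k.

2(2g^2 + 2t^2 + 2v^2 + 2v) + 1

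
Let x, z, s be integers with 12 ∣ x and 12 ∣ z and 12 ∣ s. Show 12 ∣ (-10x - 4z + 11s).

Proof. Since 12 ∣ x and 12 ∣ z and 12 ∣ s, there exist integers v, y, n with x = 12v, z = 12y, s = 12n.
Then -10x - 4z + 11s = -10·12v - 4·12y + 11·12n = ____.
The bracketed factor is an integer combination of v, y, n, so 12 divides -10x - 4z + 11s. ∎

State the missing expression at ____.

Each term has a factor of 12: -10·12v - 4·12y + 11·12n = 12·(11n - 10v - 4y).
Since 11n - 10v - 4y is an integer, 12 ∣ (-10x - 4z + 11s).

12(11n - 10v - 4y)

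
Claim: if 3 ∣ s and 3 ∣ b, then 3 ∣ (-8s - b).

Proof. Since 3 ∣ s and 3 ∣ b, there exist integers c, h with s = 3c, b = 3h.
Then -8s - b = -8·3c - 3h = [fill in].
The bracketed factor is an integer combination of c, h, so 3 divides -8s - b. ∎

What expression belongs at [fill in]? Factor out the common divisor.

Pull the common 3 out of every term: -8·3c - 3h = 3(-8c - h).
-8c - h is an integer, which exhibits the divisibility.

3(-8c - h)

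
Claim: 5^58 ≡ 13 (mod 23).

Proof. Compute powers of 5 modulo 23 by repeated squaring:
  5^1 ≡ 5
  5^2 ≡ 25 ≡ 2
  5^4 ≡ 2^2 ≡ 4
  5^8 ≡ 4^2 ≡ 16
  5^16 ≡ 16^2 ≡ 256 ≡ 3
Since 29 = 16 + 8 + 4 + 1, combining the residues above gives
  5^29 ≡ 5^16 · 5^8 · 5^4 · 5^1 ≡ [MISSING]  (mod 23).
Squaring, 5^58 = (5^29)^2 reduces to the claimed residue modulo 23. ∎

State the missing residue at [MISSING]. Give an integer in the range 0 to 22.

17

5^16 · 5^8 · 5^4 · 5^1 ≡ 3 · 16 · 4 · 5 = 960.
960 mod 23 = 17, so 5^29 ≡ 17 (mod 23).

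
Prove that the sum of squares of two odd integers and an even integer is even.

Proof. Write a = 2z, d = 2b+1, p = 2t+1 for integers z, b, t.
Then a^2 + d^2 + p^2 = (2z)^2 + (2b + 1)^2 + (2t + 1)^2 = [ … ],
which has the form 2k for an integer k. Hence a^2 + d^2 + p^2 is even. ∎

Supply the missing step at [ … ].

Expanding: (2z)^2 + (2b + 1)^2 + (2t + 1)^2 = 4b^2 + 4b + 4t^2 + 4t + 4z^2 + 2.
Every term is even; pulling out the factor of 2 gives 2(2b^2 + 2b + 2t^2 + 2t + 2z^2 + 1).

2(2b^2 + 2b + 2t^2 + 2t + 2z^2 + 1)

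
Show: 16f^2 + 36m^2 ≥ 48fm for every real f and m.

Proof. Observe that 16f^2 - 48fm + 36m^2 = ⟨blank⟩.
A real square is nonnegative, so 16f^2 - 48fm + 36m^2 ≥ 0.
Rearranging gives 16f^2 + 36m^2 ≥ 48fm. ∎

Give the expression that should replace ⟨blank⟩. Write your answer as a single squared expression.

16f^2 - 48fm + 36m^2 is a perfect-square trinomial: the outer terms are (4f)^2 and (6m)^2, and the cross term is -2·4f·6m.
So 16f^2 - 48fm + 36m^2 = (4f - 6m)^2 ≥ 0.

(4f - 6m)^2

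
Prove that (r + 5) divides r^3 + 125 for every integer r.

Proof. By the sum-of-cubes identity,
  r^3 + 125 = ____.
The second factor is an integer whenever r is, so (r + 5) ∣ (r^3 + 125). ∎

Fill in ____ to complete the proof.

(r + 5)(r^2 - 5r + 25)

Polynomial division of r^3 + 125 by r + 5 leaves remainder 0 and quotient r^2 - 5r + 25.
Hence r^3 + 125 = (r + 5)(r^2 - 5r + 25).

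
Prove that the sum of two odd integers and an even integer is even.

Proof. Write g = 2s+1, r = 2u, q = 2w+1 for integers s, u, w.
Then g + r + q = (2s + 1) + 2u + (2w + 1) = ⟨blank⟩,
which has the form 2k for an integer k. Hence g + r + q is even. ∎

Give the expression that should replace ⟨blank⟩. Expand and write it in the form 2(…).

2(s + u + w + 1)

Expanding: (2s + 1) + 2u + (2w + 1) = 2s + 2u + 2w + 2.
Every term is even; pulling out the factor of 2 gives 2(s + u + w + 1).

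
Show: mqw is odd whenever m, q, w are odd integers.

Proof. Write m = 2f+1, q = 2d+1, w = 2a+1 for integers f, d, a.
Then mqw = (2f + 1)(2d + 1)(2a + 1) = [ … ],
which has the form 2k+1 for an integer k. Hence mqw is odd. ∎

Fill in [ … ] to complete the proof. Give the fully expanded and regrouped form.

(2f + 1)(2d + 1)(2a + 1) = 8adf + 4ad + 4af + 2a + 4df + 2d + 2f + 1
= 2(4adf + 2ad + 2af + a + 2df + d + f) + 1.
Since 4adf + 2ad + 2af + a + 2df + d + f is an integer, the product is of the form 2k+1 for an integer k.

2(4adf + 2ad + 2af + a + 2df + d + f) + 1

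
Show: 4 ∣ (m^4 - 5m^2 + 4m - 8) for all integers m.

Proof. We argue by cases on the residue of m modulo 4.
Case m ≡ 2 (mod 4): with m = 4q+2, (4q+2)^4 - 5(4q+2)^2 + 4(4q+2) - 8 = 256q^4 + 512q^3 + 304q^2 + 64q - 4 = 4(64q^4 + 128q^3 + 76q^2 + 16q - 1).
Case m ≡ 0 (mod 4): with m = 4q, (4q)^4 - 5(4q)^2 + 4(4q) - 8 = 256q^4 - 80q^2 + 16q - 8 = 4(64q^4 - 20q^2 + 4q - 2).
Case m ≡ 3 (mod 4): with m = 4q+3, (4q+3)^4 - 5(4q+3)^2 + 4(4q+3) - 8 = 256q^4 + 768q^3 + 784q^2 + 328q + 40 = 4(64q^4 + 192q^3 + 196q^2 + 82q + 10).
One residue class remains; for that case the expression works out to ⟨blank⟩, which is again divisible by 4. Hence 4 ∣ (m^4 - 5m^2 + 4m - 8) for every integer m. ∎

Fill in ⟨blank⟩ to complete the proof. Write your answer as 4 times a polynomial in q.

Only m ≡ 1 (mod 4) is unaccounted for. Put m = 4q+1:
(4q+1)^4 - 5(4q+1)^2 + 4(4q+1) - 8 expands to 256q^4 + 256q^3 + 16q^2 - 8q - 8,
and factoring out 4 leaves 4(64q^4 + 64q^3 + 4q^2 - 2q - 2).

4(64q^4 + 64q^3 + 4q^2 - 2q - 2)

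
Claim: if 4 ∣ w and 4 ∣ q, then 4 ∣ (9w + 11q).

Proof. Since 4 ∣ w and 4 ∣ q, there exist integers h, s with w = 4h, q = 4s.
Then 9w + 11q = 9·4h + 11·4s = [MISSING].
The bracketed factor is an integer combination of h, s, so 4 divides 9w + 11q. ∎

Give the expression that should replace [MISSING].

4(9h + 11s)

Each term has a factor of 4: 9·4h + 11·4s = 4·(9h + 11s).
Since 9h + 11s is an integer, 4 ∣ (9w + 11q).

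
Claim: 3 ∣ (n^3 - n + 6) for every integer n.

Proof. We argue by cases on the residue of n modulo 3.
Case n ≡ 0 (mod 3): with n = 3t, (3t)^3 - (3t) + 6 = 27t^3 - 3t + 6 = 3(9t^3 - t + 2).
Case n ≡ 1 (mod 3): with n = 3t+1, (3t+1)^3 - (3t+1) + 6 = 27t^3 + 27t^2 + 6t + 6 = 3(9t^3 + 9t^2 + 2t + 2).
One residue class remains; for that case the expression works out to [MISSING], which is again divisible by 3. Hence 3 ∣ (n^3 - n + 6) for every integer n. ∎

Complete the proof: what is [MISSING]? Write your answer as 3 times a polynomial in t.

3(9t^3 + 18t^2 + 11t + 4)

The residues treated are {0, 1}, so the missing case is n ≡ 2 (mod 3); write n = 3t+2.
Then (3t+2)^3 - (3t+2) + 6 = 27t^3 + 54t^2 + 33t + 12 = 3(9t^3 + 18t^2 + 11t + 4).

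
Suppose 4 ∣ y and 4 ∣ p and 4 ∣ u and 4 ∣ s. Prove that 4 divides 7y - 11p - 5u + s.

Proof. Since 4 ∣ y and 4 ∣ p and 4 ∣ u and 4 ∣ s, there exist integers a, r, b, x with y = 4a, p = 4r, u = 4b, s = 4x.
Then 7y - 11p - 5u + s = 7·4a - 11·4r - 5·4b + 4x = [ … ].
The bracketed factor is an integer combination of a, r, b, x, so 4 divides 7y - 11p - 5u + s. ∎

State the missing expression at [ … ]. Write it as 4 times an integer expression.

Each term has a factor of 4: 7·4a - 11·4r - 5·4b + 4x = 4·(7a - 5b - 11r + x).
Since 7a - 5b - 11r + x is an integer, 4 ∣ (7y - 11p - 5u + s).

4(7a - 5b - 11r + x)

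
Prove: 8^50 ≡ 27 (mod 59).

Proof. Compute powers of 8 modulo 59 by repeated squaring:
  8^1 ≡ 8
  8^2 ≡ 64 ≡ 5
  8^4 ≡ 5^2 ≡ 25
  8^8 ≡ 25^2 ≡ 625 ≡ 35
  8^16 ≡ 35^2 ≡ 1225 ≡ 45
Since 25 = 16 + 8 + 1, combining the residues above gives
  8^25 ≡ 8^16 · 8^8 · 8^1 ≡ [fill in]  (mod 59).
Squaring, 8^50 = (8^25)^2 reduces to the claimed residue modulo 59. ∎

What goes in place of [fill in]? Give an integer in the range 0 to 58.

33

Multiply the listed residues: 45 · 35 · 8 = 1575 → 12600.
Reducing modulo 59: 12600 = 213·59 + 33, so 8^25 ≡ 33.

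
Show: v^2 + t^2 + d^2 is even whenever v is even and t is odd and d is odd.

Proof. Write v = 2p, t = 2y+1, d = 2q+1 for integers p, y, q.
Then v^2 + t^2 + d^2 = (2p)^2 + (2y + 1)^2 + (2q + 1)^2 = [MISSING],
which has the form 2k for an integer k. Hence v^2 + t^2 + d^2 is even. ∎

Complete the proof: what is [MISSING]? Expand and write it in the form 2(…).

2(2p^2 + 2q^2 + 2q + 2y^2 + 2y + 1)

Expanding: (2p)^2 + (2y + 1)^2 + (2q + 1)^2 = 4p^2 + 4q^2 + 4q + 4y^2 + 4y + 2.
Every term is even; pulling out the factor of 2 gives 2(2p^2 + 2q^2 + 2q + 2y^2 + 2y + 1).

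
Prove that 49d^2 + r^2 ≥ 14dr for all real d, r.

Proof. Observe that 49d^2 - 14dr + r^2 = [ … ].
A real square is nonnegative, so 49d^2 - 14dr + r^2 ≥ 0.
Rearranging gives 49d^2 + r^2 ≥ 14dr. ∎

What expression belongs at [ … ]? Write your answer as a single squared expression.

(7d - r)^2

49d^2 - 14dr + r^2 is a perfect-square trinomial: the outer terms are (7d)^2 and (r)^2, and the cross term is -2·7d·r.
So 49d^2 - 14dr + r^2 = (7d - r)^2 ≥ 0.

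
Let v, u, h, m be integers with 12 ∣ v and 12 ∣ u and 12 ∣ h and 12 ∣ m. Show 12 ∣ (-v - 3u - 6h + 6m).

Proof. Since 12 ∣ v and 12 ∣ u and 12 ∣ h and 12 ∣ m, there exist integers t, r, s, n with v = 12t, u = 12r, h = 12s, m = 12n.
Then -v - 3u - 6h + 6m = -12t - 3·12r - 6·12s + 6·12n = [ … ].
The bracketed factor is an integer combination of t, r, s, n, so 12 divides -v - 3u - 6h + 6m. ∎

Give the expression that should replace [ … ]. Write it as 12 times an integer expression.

Each term has a factor of 12: -12t - 3·12r - 6·12s + 6·12n = 12·(6n - 3r - 6s - t).
Since 6n - 3r - 6s - t is an integer, 12 ∣ (-v - 3u - 6h + 6m).

12(6n - 3r - 6s - t)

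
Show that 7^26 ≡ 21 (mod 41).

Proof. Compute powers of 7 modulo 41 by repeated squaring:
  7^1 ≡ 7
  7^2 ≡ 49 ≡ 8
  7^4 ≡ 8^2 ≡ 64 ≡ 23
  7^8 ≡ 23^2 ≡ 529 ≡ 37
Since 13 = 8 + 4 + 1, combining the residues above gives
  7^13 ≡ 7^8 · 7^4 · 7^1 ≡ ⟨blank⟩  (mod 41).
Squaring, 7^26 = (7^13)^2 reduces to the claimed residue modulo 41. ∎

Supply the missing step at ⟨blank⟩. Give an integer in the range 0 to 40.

Multiply the listed residues: 37 · 23 · 7 = 851 → 5957.
Reducing modulo 41: 5957 = 145·41 + 12, so 7^13 ≡ 12.

12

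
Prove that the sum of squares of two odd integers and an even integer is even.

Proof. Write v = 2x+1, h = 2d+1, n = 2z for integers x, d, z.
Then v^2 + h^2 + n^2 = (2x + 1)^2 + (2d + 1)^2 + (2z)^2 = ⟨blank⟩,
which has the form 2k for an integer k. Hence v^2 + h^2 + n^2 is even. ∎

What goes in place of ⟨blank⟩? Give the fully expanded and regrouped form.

2(2d^2 + 2d + 2x^2 + 2x + 2z^2 + 1)

(2x + 1)^2 + (2d + 1)^2 + (2z)^2 = 4d^2 + 4d + 4x^2 + 4x + 4z^2 + 2
= 2(2d^2 + 2d + 2x^2 + 2x + 2z^2 + 1).
Since 2d^2 + 2d + 2x^2 + 2x + 2z^2 + 1 is an integer, the sum of squares is of the form 2k for an integer k.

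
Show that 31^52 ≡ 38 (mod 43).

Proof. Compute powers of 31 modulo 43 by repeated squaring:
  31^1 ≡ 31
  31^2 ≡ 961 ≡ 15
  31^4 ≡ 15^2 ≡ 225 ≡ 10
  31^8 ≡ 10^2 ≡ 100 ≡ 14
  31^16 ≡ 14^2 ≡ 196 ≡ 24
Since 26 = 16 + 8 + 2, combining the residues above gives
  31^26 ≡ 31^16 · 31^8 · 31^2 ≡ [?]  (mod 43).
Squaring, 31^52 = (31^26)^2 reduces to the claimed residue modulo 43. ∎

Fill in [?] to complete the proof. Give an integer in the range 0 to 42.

9

Multiply the listed residues: 24 · 14 · 15 = 336 → 5040.
Reducing modulo 43: 5040 = 117·43 + 9, so 31^26 ≡ 9.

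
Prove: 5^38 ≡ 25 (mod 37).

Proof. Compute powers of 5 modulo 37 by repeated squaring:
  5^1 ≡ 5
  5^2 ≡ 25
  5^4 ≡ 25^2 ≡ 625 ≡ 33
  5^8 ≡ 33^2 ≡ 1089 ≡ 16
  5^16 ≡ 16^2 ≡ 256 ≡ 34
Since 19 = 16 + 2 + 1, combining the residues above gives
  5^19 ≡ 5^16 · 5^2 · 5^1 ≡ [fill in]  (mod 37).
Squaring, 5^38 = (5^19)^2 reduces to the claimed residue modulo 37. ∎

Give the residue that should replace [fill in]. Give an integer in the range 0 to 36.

5^16 · 5^2 · 5^1 ≡ 34 · 25 · 5 = 4250.
4250 mod 37 = 32, so 5^19 ≡ 32 (mod 37).

32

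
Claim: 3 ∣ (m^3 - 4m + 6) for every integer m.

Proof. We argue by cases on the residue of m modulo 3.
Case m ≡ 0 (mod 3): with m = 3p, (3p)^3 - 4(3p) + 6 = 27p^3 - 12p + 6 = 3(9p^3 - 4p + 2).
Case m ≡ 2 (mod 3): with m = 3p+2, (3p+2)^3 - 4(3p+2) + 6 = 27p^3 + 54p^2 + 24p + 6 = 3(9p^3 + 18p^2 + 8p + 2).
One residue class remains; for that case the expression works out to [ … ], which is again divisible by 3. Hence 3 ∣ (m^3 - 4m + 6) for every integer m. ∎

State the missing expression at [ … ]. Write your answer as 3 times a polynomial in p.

3(9p^3 + 9p^2 - p + 1)

Only m ≡ 1 (mod 3) is unaccounted for. Put m = 3p+1:
(3p+1)^3 - 4(3p+1) + 6 expands to 27p^3 + 27p^2 - 3p + 3,
and factoring out 3 leaves 3(9p^3 + 9p^2 - p + 1).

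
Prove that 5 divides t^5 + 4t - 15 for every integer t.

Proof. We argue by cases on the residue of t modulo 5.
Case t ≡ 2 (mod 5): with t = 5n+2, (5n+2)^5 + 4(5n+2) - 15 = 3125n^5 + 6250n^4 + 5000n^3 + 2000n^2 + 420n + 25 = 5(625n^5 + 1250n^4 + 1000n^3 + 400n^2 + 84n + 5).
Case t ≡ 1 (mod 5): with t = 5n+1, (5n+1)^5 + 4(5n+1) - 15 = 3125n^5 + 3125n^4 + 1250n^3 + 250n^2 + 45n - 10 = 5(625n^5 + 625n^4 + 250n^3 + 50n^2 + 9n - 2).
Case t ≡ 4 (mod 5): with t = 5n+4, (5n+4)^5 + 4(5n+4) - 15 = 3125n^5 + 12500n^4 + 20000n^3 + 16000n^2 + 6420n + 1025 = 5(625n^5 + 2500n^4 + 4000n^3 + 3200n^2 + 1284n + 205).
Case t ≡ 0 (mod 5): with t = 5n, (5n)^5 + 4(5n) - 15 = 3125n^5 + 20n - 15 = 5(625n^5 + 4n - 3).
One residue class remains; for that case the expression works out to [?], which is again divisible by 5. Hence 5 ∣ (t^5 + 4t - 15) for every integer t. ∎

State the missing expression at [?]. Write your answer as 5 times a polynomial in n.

The residues treated are {2, 1, 4, 0}, so the missing case is t ≡ 3 (mod 5); write t = 5n+3.
Then (5n+3)^5 + 4(5n+3) - 15 = 3125n^5 + 9375n^4 + 11250n^3 + 6750n^2 + 2045n + 240 = 5(625n^5 + 1875n^4 + 2250n^3 + 1350n^2 + 409n + 48).

5(625n^5 + 1875n^4 + 2250n^3 + 1350n^2 + 409n + 48)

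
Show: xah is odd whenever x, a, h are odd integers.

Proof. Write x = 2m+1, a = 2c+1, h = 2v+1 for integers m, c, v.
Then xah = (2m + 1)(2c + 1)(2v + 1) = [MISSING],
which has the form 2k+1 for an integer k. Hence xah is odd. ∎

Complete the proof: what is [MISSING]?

2(4cmv + 2cm + 2cv + c + 2mv + m + v) + 1

Expanding: (2m + 1)(2c + 1)(2v + 1) = 8cmv + 4cm + 4cv + 2c + 4mv + 2m + 2v + 1.
Every term except the constant is even, so this is 2(4cmv + 2cm + 2cv + c + 2mv + m + v) + 1,
and 4cmv + 2cm + 2cv + c + 2mv + m + v ∈ ℤ gives the required form.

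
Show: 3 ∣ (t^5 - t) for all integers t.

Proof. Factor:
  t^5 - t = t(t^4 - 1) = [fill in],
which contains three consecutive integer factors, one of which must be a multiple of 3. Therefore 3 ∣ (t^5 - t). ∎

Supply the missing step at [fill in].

t^4 - 1 = (t^2 - 1)(t^2 + 1), and t^2 - 1 = (t-1)(t+1).
So t(t^4 - 1) = (t - 1)t(t + 1)(t^2 + 1).

(t - 1)t(t + 1)(t^2 + 1)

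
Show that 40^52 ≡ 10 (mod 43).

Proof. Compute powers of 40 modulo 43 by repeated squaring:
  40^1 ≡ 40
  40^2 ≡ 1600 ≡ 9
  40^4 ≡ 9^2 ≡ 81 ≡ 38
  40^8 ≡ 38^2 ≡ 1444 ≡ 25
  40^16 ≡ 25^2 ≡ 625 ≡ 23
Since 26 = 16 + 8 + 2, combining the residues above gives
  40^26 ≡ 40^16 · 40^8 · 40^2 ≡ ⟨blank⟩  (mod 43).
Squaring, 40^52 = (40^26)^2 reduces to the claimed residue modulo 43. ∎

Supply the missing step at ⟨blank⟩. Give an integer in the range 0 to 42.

15

Multiply the listed residues: 23 · 25 · 9 = 575 → 5175.
Reducing modulo 43: 5175 = 120·43 + 15, so 40^26 ≡ 15.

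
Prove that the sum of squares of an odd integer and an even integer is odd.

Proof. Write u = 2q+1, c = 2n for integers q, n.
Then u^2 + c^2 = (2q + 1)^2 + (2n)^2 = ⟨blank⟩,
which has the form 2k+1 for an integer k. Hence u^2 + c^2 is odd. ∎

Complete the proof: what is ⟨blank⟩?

(2q + 1)^2 + (2n)^2 = 4n^2 + 4q^2 + 4q + 1
= 2(2n^2 + 2q^2 + 2q) + 1.
Since 2n^2 + 2q^2 + 2q is an integer, the sum of squares is of the form 2k+1 for an integer k.

2(2n^2 + 2q^2 + 2q) + 1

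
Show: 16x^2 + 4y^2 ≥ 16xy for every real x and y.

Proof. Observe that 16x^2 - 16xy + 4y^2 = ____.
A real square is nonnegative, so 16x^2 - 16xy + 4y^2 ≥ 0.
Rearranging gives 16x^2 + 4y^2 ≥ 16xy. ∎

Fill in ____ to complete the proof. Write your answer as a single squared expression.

16x^2 - 16xy + 4y^2 is a perfect-square trinomial: the outer terms are (4x)^2 and (2y)^2, and the cross term is -2·4x·2y.
So 16x^2 - 16xy + 4y^2 = (4x - 2y)^2 ≥ 0.

(4x - 2y)^2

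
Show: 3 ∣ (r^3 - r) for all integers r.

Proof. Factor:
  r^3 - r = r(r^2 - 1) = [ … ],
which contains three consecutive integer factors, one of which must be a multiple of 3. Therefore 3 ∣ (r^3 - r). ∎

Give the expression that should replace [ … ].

(r - 1)r(r + 1)

r(r^2 - 1) = r(r - 1)(r + 1) = (r - 1)r(r + 1).
These three factors are consecutive integers, so their product is divisible by 3.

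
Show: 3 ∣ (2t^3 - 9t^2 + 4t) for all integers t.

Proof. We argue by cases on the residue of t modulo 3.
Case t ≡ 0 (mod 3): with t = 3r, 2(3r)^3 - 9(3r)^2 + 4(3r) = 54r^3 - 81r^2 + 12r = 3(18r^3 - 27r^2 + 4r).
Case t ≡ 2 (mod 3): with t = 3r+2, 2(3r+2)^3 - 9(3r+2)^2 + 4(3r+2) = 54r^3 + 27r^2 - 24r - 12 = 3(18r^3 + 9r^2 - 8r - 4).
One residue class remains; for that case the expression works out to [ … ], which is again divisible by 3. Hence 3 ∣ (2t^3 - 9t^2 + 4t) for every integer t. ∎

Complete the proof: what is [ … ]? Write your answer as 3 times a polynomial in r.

The residues treated are {0, 2}, so the missing case is t ≡ 1 (mod 3); write t = 3r+1.
Then 2(3r+1)^3 - 9(3r+1)^2 + 4(3r+1) = 54r^3 - 27r^2 - 24r - 3 = 3(18r^3 - 9r^2 - 8r - 1).

3(18r^3 - 9r^2 - 8r - 1)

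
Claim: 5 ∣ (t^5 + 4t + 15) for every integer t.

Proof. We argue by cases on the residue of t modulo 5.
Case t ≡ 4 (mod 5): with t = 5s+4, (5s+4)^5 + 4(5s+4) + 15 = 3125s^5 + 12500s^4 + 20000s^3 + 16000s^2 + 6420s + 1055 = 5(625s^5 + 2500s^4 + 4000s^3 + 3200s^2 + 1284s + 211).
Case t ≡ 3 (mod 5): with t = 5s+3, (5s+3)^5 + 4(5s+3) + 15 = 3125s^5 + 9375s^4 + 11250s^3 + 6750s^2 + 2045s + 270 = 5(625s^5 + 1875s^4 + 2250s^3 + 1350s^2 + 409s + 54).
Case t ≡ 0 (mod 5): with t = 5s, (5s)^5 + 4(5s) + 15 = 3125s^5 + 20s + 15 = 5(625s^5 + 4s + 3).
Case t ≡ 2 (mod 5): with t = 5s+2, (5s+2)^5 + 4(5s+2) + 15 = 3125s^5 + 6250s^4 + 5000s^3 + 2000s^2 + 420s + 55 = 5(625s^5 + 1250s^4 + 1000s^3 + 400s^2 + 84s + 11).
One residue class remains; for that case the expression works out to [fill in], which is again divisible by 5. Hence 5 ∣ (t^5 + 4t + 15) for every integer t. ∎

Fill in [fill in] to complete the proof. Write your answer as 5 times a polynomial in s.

5(625s^5 + 625s^4 + 250s^3 + 50s^2 + 9s + 4)

Only t ≡ 1 (mod 5) is unaccounted for. Put t = 5s+1:
(5s+1)^5 + 4(5s+1) + 15 expands to 3125s^5 + 3125s^4 + 1250s^3 + 250s^2 + 45s + 20,
and factoring out 5 leaves 5(625s^5 + 625s^4 + 250s^3 + 50s^2 + 9s + 4).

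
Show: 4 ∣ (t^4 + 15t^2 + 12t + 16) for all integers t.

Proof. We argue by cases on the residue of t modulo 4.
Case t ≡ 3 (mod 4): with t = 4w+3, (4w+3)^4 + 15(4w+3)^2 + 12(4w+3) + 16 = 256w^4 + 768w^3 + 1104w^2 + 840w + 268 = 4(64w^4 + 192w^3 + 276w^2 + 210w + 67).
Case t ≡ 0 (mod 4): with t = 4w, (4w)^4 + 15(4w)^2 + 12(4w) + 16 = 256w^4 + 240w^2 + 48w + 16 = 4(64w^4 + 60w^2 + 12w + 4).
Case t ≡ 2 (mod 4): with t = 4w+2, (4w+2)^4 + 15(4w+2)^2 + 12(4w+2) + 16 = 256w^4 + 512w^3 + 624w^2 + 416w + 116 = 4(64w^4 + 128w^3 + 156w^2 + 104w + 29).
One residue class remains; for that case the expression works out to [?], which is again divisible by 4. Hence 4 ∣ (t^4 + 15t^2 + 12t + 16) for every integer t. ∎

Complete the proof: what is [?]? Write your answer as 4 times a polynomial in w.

4(64w^4 + 64w^3 + 84w^2 + 46w + 11)

Only t ≡ 1 (mod 4) is unaccounted for. Put t = 4w+1:
(4w+1)^4 + 15(4w+1)^2 + 12(4w+1) + 16 expands to 256w^4 + 256w^3 + 336w^2 + 184w + 44,
and factoring out 4 leaves 4(64w^4 + 64w^3 + 84w^2 + 46w + 11).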